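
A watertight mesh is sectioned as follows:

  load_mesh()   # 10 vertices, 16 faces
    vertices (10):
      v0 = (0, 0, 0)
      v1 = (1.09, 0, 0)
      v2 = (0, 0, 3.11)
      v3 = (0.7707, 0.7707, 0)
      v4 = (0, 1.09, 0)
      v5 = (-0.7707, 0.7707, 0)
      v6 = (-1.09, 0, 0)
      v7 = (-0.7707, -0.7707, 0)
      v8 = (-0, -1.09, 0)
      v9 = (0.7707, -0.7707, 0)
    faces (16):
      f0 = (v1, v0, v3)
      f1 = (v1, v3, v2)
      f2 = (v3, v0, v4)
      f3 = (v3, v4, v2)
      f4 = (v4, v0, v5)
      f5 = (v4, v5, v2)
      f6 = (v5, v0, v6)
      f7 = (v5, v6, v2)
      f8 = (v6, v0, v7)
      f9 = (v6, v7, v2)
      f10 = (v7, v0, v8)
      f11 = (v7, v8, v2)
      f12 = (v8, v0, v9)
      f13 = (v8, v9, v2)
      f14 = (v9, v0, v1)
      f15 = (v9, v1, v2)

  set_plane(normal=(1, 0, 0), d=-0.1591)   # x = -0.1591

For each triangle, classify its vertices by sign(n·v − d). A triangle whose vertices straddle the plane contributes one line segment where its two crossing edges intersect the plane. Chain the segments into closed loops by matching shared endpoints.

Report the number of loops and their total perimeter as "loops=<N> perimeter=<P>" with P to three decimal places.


Straddling triangles (8 of 16):
  (v4,v0,v5) [++-] → (-0.1591, 0.1591, 0)–(-0.1591, 1.02409, 0)  len=0.8650
  (v4,v5,v2) [+-+] → (-0.1591, 1.02409, 0)–(-0.1591, 0.1591, 2.46798)  len=2.6152
  (v5,v0,v6) [-+-] → (-0.1591, 0.1591, 0)–(-0.1591, 0, 0)  len=0.1591
  (v5,v6,v2) [--+] → (-0.1591, 0, 2.65605)–(-0.1591, 0.1591, 2.46798)  len=0.2463
  (v6,v0,v7) [-+-] → (-0.1591, 0, 0)–(-0.1591, -0.1591, 0)  len=0.1591
  (v6,v7,v2) [--+] → (-0.1591, -0.1591, 2.46798)–(-0.1591, 0, 2.65605)  len=0.2463
  (v7,v0,v8) [-++] → (-0.1591, -0.1591, 0)–(-0.1591, -1.02409, 0)  len=0.8650
  (v7,v8,v2) [-++] → (-0.1591, -1.02409, 0)–(-0.1591, -0.1591, 2.46798)  len=2.6152

Chained into 1 loop(s):
  loop 1: 8 segments, perimeter = 7.7712
Total perimeter = 7.771

loops=1 perimeter=7.771


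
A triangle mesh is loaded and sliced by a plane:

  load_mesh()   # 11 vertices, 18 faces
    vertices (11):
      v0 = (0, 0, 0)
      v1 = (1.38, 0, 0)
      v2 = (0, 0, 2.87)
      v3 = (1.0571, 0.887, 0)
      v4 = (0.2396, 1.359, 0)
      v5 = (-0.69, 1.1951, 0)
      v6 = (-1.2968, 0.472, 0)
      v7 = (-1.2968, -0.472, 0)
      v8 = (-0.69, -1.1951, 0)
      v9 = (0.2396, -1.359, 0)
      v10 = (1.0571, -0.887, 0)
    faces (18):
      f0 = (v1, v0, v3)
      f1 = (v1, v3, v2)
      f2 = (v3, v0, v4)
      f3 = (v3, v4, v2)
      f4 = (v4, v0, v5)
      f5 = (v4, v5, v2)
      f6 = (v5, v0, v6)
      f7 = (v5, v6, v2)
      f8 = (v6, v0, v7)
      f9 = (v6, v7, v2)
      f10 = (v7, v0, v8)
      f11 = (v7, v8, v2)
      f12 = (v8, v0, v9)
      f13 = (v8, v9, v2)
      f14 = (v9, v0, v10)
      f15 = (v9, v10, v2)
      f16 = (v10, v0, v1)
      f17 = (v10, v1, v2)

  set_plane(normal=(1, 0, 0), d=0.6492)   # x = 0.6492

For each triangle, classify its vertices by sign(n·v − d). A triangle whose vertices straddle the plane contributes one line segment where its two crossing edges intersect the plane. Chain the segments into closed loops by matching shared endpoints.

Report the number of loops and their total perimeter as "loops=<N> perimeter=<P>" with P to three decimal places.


loops=1 perimeter=6.110

Straddling triangles (8 of 18):
  (v1,v0,v3) [+-+] → (0.6492, 0, 0)–(0.6492, 0.544736, 0)  len=0.5447
  (v1,v3,v2) [++-] → (0.6492, 0.544736, 1.10744)–(0.6492, 0, 1.51985)  len=0.6832
  (v3,v0,v4) [+--] → (0.6492, 0.544736, 0)–(0.6492, 1.12251, 0)  len=0.5778
  (v3,v4,v2) [+--] → (0.6492, 1.12251, 0)–(0.6492, 0.544736, 1.10744)  len=1.2491
  (v9,v0,v10) [--+] → (0.6492, -0.544736, 0)–(0.6492, -1.12251, 0)  len=0.5778
  (v9,v10,v2) [-+-] → (0.6492, -1.12251, 0)–(0.6492, -0.544736, 1.10744)  len=1.2491
  (v10,v0,v1) [+-+] → (0.6492, -0.544736, 0)–(0.6492, 0, 0)  len=0.5447
  (v10,v1,v2) [++-] → (0.6492, 0, 1.51985)–(0.6492, -0.544736, 1.10744)  len=0.6832

Chained into 1 loop(s):
  loop 1: 8 segments, perimeter = 6.1097
Total perimeter = 6.110


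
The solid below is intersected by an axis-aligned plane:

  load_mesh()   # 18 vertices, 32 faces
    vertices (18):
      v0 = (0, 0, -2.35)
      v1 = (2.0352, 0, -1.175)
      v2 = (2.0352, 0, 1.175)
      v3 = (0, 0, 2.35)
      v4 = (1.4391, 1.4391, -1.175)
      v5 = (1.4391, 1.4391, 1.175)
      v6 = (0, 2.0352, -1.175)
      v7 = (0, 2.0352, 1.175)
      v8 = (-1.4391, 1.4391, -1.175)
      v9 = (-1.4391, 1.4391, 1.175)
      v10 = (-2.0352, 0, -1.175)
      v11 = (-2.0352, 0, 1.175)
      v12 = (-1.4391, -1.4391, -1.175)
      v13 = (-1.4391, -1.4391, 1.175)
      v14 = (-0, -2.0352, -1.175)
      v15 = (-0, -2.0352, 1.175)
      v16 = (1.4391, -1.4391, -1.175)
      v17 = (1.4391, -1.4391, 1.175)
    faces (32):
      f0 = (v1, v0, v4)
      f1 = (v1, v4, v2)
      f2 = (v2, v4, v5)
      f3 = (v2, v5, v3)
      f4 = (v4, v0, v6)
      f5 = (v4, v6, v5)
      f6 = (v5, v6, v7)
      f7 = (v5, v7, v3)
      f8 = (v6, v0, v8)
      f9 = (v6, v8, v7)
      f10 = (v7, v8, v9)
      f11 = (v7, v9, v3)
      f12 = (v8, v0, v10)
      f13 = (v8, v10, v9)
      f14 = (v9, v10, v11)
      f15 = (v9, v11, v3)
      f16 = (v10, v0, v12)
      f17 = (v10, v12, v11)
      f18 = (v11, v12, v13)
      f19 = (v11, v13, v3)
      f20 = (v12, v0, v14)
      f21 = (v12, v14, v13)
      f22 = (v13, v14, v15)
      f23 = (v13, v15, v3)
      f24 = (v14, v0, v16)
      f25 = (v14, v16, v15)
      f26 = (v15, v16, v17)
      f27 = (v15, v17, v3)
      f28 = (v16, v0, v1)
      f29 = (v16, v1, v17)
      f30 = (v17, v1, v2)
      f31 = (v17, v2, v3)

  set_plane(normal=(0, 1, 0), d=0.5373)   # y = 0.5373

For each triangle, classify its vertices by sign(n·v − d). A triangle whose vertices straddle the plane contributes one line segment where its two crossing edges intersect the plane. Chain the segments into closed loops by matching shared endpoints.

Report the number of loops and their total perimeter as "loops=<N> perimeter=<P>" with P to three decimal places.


Straddling triangles (12 of 32):
  (v1,v0,v4) [--+] → (0.5373, 0.5373, -1.9113)–(1.81264, 0.5373, -1.175)  len=1.4726
  (v1,v4,v2) [-+-] → (1.81264, 0.5373, -1.175)–(1.81264, 0.5373, 0.297608)  len=1.4726
  (v2,v4,v5) [-++] → (1.81264, 0.5373, 0.297608)–(1.81264, 0.5373, 1.175)  len=0.8774
  (v2,v5,v3) [-+-] → (1.81264, 0.5373, 1.175)–(0.5373, 0.5373, 1.9113)  len=1.4726
  (v4,v0,v6) [+-+] → (0.5373, 0.5373, -1.9113)–(0, 0.5373, -2.0398)  len=0.5525
  (v5,v7,v3) [++-] → (0, 0.5373, 2.0398)–(0.5373, 0.5373, 1.9113)  len=0.5525
  (v6,v0,v8) [+-+] → (0, 0.5373, -2.0398)–(-0.5373, 0.5373, -1.9113)  len=0.5525
  (v7,v9,v3) [++-] → (-0.5373, 0.5373, 1.9113)–(0, 0.5373, 2.0398)  len=0.5525
  (v8,v0,v10) [+--] → (-0.5373, 0.5373, -1.9113)–(-1.81264, 0.5373, -1.175)  len=1.4726
  (v8,v10,v9) [+-+] → (-1.81264, 0.5373, -1.175)–(-1.81264, 0.5373, -0.297608)  len=0.8774
  (v9,v10,v11) [+--] → (-1.81264, 0.5373, -0.297608)–(-1.81264, 0.5373, 1.175)  len=1.4726
  (v9,v11,v3) [+--] → (-1.81264, 0.5373, 1.175)–(-0.5373, 0.5373, 1.9113)  len=1.4726

Chained into 1 loop(s):
  loop 1: 12 segments, perimeter = 12.8003
Total perimeter = 12.800

loops=1 perimeter=12.800


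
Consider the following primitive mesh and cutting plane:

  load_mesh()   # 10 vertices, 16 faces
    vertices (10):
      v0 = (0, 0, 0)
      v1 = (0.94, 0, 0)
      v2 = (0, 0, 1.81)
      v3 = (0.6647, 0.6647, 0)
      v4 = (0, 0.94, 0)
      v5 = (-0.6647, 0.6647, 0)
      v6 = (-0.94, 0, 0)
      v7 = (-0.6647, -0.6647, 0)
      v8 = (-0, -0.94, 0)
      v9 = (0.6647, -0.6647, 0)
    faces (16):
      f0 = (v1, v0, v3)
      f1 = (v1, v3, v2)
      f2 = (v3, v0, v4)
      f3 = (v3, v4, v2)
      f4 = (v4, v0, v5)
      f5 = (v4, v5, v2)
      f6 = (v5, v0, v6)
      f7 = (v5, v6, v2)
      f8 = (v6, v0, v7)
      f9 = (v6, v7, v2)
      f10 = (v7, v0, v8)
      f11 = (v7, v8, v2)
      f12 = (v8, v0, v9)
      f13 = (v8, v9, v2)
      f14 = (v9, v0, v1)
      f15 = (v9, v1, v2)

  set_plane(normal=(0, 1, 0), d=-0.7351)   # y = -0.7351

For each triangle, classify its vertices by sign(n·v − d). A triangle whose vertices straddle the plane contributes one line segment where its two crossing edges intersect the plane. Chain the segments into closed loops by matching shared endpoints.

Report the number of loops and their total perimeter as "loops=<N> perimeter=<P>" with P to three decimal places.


Straddling triangles (4 of 16):
  (v7,v0,v8) [++-] → (0, -0.7351, 0)–(-0.494722, -0.7351, 0)  len=0.4947
  (v7,v8,v2) [+-+] → (-0.494722, -0.7351, 0)–(0, -0.7351, 0.394541)  len=0.6328
  (v8,v0,v9) [-++] → (0, -0.7351, 0)–(0.494722, -0.7351, 0)  len=0.4947
  (v8,v9,v2) [-++] → (0.494722, -0.7351, 0)–(0, -0.7351, 0.394541)  len=0.6328

Chained into 1 loop(s):
  loop 1: 4 segments, perimeter = 2.2550
Total perimeter = 2.255

loops=1 perimeter=2.255


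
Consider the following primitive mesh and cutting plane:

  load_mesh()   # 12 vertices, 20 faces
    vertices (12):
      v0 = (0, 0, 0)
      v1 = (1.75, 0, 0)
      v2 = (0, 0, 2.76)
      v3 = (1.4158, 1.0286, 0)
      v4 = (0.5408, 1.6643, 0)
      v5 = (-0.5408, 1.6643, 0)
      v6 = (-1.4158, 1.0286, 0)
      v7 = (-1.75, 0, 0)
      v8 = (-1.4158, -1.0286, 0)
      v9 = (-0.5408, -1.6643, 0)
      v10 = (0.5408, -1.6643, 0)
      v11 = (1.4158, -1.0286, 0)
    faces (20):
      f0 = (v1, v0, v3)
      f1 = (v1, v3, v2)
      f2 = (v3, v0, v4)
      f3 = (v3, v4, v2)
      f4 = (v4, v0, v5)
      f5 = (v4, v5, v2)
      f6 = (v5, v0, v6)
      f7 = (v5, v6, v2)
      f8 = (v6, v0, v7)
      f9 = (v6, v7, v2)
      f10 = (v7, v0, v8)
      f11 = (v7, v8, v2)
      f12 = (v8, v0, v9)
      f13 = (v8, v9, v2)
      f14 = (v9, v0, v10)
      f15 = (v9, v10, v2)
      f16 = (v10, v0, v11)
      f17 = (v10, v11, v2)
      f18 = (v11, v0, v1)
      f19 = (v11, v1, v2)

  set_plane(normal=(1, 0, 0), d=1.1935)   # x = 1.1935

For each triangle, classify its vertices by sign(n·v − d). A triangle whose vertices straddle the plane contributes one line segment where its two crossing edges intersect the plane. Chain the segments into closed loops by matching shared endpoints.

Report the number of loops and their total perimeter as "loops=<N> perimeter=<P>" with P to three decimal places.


loops=1 perimeter=5.410

Straddling triangles (8 of 20):
  (v1,v0,v3) [+-+] → (1.1935, 0, 0)–(1.1935, 0.867096, 0)  len=0.8671
  (v1,v3,v2) [++-] → (1.1935, 0.867096, 0.433358)–(1.1935, 0, 0.87768)  len=0.9743
  (v3,v0,v4) [+--] → (1.1935, 0.867096, 0)–(1.1935, 1.1901, 0)  len=0.3230
  (v3,v4,v2) [+--] → (1.1935, 1.1901, 0)–(1.1935, 0.867096, 0.433358)  len=0.5405
  (v10,v0,v11) [--+] → (1.1935, -0.867096, 0)–(1.1935, -1.1901, 0)  len=0.3230
  (v10,v11,v2) [-+-] → (1.1935, -1.1901, 0)–(1.1935, -0.867096, 0.433358)  len=0.5405
  (v11,v0,v1) [+-+] → (1.1935, -0.867096, 0)–(1.1935, 0, 0)  len=0.8671
  (v11,v1,v2) [++-] → (1.1935, 0, 0.87768)–(1.1935, -0.867096, 0.433358)  len=0.9743

Chained into 1 loop(s):
  loop 1: 8 segments, perimeter = 5.4098
Total perimeter = 5.410


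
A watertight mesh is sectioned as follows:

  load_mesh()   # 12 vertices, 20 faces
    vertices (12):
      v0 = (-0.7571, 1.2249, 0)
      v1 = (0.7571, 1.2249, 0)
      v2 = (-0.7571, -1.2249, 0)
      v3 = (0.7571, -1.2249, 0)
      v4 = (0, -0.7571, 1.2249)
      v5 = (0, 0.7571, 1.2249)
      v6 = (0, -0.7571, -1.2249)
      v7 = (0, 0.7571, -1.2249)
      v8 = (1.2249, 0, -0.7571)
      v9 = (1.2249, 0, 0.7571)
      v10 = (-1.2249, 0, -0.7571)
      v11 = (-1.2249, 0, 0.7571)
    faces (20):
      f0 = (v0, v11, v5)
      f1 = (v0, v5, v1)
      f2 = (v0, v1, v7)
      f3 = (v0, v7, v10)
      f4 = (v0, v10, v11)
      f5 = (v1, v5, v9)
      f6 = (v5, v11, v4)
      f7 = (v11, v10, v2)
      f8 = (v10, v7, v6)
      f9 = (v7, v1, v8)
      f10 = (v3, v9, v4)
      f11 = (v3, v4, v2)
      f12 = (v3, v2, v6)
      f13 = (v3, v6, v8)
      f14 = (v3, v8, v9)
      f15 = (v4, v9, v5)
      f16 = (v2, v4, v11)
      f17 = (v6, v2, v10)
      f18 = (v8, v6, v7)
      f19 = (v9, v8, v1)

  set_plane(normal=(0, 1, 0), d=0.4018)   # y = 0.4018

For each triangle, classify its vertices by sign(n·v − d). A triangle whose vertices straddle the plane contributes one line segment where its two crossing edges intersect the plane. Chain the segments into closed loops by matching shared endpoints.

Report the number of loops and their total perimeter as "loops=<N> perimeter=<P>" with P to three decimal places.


loops=1 perimeter=7.306

Straddling triangles (10 of 20):
  (v0,v11,v5) [+-+] → (-1.07145, 0.4018, 0.508751)–(-0.574834, 0.4018, 1.00537)  len=0.7023
  (v0,v7,v10) [++-] → (-0.574834, 0.4018, -1.00537)–(-1.07145, 0.4018, -0.508751)  len=0.7023
  (v0,v10,v11) [+--] → (-1.07145, 0.4018, -0.508751)–(-1.07145, 0.4018, 0.508751)  len=1.0175
  (v1,v5,v9) [++-] → (0.574834, 0.4018, 1.00537)–(1.07145, 0.4018, 0.508751)  len=0.7023
  (v5,v11,v4) [+--] → (-0.574834, 0.4018, 1.00537)–(0, 0.4018, 1.2249)  len=0.6153
  (v10,v7,v6) [-+-] → (-0.574834, 0.4018, -1.00537)–(0, 0.4018, -1.2249)  len=0.6153
  (v7,v1,v8) [++-] → (1.07145, 0.4018, -0.508751)–(0.574834, 0.4018, -1.00537)  len=0.7023
  (v4,v9,v5) [--+] → (0.574834, 0.4018, 1.00537)–(0, 0.4018, 1.2249)  len=0.6153
  (v8,v6,v7) [--+] → (0, 0.4018, -1.2249)–(0.574834, 0.4018, -1.00537)  len=0.6153
  (v9,v8,v1) [--+] → (1.07145, 0.4018, -0.508751)–(1.07145, 0.4018, 0.508751)  len=1.0175

Chained into 1 loop(s):
  loop 1: 10 segments, perimeter = 7.3056
Total perimeter = 7.306


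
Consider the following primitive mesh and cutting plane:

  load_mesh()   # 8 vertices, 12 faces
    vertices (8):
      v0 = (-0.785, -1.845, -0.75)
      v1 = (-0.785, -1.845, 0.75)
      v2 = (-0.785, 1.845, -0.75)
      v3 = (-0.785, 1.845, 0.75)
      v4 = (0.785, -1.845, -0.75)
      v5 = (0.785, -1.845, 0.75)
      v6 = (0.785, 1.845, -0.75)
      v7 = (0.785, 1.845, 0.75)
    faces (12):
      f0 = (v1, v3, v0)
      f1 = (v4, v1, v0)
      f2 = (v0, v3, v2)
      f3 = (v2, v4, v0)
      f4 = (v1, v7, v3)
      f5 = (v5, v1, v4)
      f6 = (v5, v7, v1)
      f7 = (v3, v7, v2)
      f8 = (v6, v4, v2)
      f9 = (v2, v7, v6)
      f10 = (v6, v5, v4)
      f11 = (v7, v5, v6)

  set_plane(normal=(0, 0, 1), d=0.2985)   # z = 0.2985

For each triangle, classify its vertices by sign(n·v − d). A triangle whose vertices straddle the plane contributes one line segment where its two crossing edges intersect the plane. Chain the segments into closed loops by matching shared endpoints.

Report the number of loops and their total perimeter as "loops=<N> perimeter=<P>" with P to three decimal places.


Straddling triangles (8 of 12):
  (v1,v3,v0) [++-] → (-0.785, 0.73431, 0.2985)–(-0.785, -1.845, 0.2985)  len=2.5793
  (v4,v1,v0) [-+-] → (-0.31243, -1.845, 0.2985)–(-0.785, -1.845, 0.2985)  len=0.4726
  (v0,v3,v2) [-+-] → (-0.785, 0.73431, 0.2985)–(-0.785, 1.845, 0.2985)  len=1.1107
  (v5,v1,v4) [++-] → (-0.31243, -1.845, 0.2985)–(0.785, -1.845, 0.2985)  len=1.0974
  (v3,v7,v2) [++-] → (0.31243, 1.845, 0.2985)–(-0.785, 1.845, 0.2985)  len=1.0974
  (v2,v7,v6) [-+-] → (0.31243, 1.845, 0.2985)–(0.785, 1.845, 0.2985)  len=0.4726
  (v6,v5,v4) [-+-] → (0.785, -0.73431, 0.2985)–(0.785, -1.845, 0.2985)  len=1.1107
  (v7,v5,v6) [++-] → (0.785, -0.73431, 0.2985)–(0.785, 1.845, 0.2985)  len=2.5793

Chained into 1 loop(s):
  loop 1: 8 segments, perimeter = 10.5200
Total perimeter = 10.520

loops=1 perimeter=10.520


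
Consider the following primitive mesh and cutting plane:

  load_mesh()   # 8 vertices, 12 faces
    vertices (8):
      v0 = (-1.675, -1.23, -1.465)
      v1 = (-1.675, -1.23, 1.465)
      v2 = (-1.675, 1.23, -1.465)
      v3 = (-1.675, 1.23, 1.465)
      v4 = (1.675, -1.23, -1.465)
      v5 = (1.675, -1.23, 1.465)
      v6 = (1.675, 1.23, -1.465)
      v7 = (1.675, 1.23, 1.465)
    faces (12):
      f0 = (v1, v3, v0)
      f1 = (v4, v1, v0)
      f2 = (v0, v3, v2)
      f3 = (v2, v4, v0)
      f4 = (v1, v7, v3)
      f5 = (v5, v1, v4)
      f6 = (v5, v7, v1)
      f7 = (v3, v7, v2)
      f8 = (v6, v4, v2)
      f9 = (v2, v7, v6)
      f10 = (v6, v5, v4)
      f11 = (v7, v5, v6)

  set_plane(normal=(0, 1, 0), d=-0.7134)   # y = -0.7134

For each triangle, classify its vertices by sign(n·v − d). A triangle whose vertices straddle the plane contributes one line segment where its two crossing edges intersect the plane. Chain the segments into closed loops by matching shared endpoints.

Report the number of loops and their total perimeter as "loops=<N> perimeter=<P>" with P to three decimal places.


Straddling triangles (8 of 12):
  (v1,v3,v0) [-+-] → (-1.675, -0.7134, 1.465)–(-1.675, -0.7134, -0.8497)  len=2.3147
  (v0,v3,v2) [-++] → (-1.675, -0.7134, -0.8497)–(-1.675, -0.7134, -1.465)  len=0.6153
  (v2,v4,v0) [+--] → (0.9715, -0.7134, -1.465)–(-1.675, -0.7134, -1.465)  len=2.6465
  (v1,v7,v3) [-++] → (-0.9715, -0.7134, 1.465)–(-1.675, -0.7134, 1.465)  len=0.7035
  (v5,v7,v1) [-+-] → (1.675, -0.7134, 1.465)–(-0.9715, -0.7134, 1.465)  len=2.6465
  (v6,v4,v2) [+-+] → (1.675, -0.7134, -1.465)–(0.9715, -0.7134, -1.465)  len=0.7035
  (v6,v5,v4) [+--] → (1.675, -0.7134, 0.8497)–(1.675, -0.7134, -1.465)  len=2.3147
  (v7,v5,v6) [+-+] → (1.675, -0.7134, 1.465)–(1.675, -0.7134, 0.8497)  len=0.6153

Chained into 1 loop(s):
  loop 1: 8 segments, perimeter = 12.5600
Total perimeter = 12.560

loops=1 perimeter=12.560


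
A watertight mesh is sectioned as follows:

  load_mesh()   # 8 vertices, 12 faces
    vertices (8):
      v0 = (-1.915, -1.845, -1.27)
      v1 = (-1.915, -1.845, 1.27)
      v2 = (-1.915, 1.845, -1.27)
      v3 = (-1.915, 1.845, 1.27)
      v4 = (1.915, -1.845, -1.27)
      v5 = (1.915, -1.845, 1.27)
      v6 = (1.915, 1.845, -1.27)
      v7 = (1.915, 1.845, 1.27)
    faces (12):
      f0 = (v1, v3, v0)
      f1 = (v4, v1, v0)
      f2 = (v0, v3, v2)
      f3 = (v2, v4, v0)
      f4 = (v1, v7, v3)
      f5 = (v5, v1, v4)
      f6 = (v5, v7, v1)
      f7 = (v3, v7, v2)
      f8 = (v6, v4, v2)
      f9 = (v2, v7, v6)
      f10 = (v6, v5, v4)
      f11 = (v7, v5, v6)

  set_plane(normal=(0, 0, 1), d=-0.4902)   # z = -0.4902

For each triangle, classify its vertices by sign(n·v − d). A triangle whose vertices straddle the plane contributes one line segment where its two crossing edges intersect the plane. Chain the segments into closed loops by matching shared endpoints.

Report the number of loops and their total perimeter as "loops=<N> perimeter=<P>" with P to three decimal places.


loops=1 perimeter=15.040

Straddling triangles (8 of 12):
  (v1,v3,v0) [++-] → (-1.915, -0.712141, -0.4902)–(-1.915, -1.845, -0.4902)  len=1.1329
  (v4,v1,v0) [-+-] → (0.73916, -1.845, -0.4902)–(-1.915, -1.845, -0.4902)  len=2.6542
  (v0,v3,v2) [-+-] → (-1.915, -0.712141, -0.4902)–(-1.915, 1.845, -0.4902)  len=2.5571
  (v5,v1,v4) [++-] → (0.73916, -1.845, -0.4902)–(1.915, -1.845, -0.4902)  len=1.1758
  (v3,v7,v2) [++-] → (-0.73916, 1.845, -0.4902)–(-1.915, 1.845, -0.4902)  len=1.1758
  (v2,v7,v6) [-+-] → (-0.73916, 1.845, -0.4902)–(1.915, 1.845, -0.4902)  len=2.6542
  (v6,v5,v4) [-+-] → (1.915, 0.712141, -0.4902)–(1.915, -1.845, -0.4902)  len=2.5571
  (v7,v5,v6) [++-] → (1.915, 0.712141, -0.4902)–(1.915, 1.845, -0.4902)  len=1.1329

Chained into 1 loop(s):
  loop 1: 8 segments, perimeter = 15.0400
Total perimeter = 15.040


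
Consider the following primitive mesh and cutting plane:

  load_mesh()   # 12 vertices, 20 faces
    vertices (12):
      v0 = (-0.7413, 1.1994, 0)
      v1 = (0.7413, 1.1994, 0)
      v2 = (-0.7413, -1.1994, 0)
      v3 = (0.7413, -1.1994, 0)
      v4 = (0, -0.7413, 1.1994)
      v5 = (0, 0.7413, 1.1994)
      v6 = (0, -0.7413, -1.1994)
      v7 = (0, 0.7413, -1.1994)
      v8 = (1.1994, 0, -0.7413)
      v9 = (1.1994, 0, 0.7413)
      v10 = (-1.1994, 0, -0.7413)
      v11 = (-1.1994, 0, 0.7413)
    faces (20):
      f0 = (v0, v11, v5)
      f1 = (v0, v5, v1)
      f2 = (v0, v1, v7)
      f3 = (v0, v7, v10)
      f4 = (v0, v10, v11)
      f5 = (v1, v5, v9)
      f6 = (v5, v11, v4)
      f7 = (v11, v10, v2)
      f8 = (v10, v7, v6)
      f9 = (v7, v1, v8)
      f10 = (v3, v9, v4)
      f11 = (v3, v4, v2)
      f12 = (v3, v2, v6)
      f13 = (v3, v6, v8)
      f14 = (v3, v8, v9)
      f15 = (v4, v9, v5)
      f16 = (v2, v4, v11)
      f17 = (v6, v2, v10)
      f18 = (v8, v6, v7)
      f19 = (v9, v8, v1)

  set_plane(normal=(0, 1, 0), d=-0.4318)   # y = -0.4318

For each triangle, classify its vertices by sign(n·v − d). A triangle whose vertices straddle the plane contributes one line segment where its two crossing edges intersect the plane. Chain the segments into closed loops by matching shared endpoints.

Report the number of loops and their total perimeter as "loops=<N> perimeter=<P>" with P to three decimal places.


loops=1 perimeter=7.061

Straddling triangles (10 of 20):
  (v5,v11,v4) [++-] → (-0.500761, -0.4318, 1.00814)–(0, -0.4318, 1.1994)  len=0.5360
  (v11,v10,v2) [++-] → (-1.03448, -0.4318, -0.474422)–(-1.03448, -0.4318, 0.474422)  len=0.9488
  (v10,v7,v6) [++-] → (0, -0.4318, -1.1994)–(-0.500761, -0.4318, -1.00814)  len=0.5360
  (v3,v9,v4) [-+-] → (1.03448, -0.4318, 0.474422)–(0.500761, -0.4318, 1.00814)  len=0.7548
  (v3,v6,v8) [--+] → (0.500761, -0.4318, -1.00814)–(1.03448, -0.4318, -0.474422)  len=0.7548
  (v3,v8,v9) [-++] → (1.03448, -0.4318, -0.474422)–(1.03448, -0.4318, 0.474422)  len=0.9488
  (v4,v9,v5) [-++] → (0.500761, -0.4318, 1.00814)–(0, -0.4318, 1.1994)  len=0.5360
  (v2,v4,v11) [--+] → (-0.500761, -0.4318, 1.00814)–(-1.03448, -0.4318, 0.474422)  len=0.7548
  (v6,v2,v10) [--+] → (-1.03448, -0.4318, -0.474422)–(-0.500761, -0.4318, -1.00814)  len=0.7548
  (v8,v6,v7) [+-+] → (0.500761, -0.4318, -1.00814)–(0, -0.4318, -1.1994)  len=0.5360

Chained into 1 loop(s):
  loop 1: 10 segments, perimeter = 7.0610
Total perimeter = 7.061


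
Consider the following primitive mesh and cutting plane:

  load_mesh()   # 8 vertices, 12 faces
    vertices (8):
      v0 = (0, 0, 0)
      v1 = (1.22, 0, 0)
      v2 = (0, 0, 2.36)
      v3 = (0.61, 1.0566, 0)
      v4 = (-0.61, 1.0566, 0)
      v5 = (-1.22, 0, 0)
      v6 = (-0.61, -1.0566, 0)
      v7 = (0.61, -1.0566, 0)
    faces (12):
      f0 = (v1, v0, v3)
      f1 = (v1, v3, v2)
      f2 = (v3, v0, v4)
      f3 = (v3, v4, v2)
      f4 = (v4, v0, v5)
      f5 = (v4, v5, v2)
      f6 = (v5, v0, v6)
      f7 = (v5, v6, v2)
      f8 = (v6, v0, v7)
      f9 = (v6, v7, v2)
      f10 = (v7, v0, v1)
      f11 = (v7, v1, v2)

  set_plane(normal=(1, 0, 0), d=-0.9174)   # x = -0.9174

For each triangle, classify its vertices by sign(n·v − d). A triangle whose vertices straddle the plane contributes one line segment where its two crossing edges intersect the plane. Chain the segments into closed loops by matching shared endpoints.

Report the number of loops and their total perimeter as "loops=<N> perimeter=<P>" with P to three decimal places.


Straddling triangles (4 of 12):
  (v4,v0,v5) [++-] → (-0.9174, 0, 0)–(-0.9174, 0.524143, 0)  len=0.5241
  (v4,v5,v2) [+-+] → (-0.9174, 0.524143, 0)–(-0.9174, 0, 0.585357)  len=0.7857
  (v5,v0,v6) [-++] → (-0.9174, 0, 0)–(-0.9174, -0.524143, 0)  len=0.5241
  (v5,v6,v2) [-++] → (-0.9174, -0.524143, 0)–(-0.9174, 0, 0.585357)  len=0.7857

Chained into 1 loop(s):
  loop 1: 4 segments, perimeter = 2.6197
Total perimeter = 2.620

loops=1 perimeter=2.620


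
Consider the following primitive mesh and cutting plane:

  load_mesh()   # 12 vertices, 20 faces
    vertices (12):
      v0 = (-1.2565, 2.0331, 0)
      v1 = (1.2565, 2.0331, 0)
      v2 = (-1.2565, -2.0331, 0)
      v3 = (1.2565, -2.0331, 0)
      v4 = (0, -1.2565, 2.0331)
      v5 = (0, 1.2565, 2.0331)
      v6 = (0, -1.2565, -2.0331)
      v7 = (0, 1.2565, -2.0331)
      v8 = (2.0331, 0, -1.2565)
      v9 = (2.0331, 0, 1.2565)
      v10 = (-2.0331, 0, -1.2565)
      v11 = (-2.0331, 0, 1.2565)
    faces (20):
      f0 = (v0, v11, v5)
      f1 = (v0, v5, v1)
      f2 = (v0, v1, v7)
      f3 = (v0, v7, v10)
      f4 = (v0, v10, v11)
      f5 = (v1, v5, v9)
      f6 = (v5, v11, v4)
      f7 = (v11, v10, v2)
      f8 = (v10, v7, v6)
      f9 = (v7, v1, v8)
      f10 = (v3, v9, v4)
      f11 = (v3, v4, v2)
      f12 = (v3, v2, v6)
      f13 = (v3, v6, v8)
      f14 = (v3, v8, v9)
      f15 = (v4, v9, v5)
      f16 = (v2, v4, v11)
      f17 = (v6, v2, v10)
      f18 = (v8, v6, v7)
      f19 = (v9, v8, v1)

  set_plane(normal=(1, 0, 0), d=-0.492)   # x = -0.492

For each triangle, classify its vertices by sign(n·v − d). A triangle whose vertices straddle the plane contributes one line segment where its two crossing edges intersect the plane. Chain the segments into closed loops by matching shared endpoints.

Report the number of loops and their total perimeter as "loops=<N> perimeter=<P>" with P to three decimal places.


Straddling triangles (10 of 20):
  (v0,v11,v5) [--+] → (-0.492, 0.952433, 1.84517)–(-0.492, 1.56059, 1.23701)  len=0.8601
  (v0,v5,v1) [-++] → (-0.492, 1.56059, 1.23701)–(-0.492, 2.0331, 0)  len=1.3242
  (v0,v1,v7) [-++] → (-0.492, 2.0331, 0)–(-0.492, 1.56059, -1.23701)  len=1.3242
  (v0,v7,v10) [-+-] → (-0.492, 1.56059, -1.23701)–(-0.492, 0.952433, -1.84517)  len=0.8601
  (v5,v11,v4) [+-+] → (-0.492, 0.952433, 1.84517)–(-0.492, -0.952433, 1.84517)  len=1.9049
  (v10,v7,v6) [-++] → (-0.492, 0.952433, -1.84517)–(-0.492, -0.952433, -1.84517)  len=1.9049
  (v3,v4,v2) [++-] → (-0.492, -1.56059, 1.23701)–(-0.492, -2.0331, 0)  len=1.3242
  (v3,v2,v6) [+-+] → (-0.492, -2.0331, 0)–(-0.492, -1.56059, -1.23701)  len=1.3242
  (v2,v4,v11) [-+-] → (-0.492, -1.56059, 1.23701)–(-0.492, -0.952433, 1.84517)  len=0.8601
  (v6,v2,v10) [+--] → (-0.492, -1.56059, -1.23701)–(-0.492, -0.952433, -1.84517)  len=0.8601

Chained into 1 loop(s):
  loop 1: 10 segments, perimeter = 12.5467
Total perimeter = 12.547

loops=1 perimeter=12.547


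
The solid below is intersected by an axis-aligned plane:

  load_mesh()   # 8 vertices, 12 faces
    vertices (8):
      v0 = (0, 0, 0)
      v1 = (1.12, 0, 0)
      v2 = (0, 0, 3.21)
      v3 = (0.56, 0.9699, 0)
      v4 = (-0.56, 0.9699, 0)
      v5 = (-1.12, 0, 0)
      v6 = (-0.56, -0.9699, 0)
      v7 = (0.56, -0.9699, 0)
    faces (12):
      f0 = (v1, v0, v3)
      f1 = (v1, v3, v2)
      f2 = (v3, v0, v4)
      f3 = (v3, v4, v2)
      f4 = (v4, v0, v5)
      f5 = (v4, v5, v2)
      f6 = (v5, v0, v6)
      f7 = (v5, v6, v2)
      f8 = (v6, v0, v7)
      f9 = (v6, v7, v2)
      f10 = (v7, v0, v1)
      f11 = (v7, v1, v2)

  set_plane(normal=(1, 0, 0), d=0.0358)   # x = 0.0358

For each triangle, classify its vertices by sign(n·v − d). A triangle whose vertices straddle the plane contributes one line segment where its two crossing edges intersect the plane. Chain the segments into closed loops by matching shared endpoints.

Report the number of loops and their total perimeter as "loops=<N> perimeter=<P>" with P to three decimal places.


loops=1 perimeter=8.457

Straddling triangles (8 of 12):
  (v1,v0,v3) [+-+] → (0.0358, 0, 0)–(0.0358, 0.0620043, 0)  len=0.0620
  (v1,v3,v2) [++-] → (0.0358, 0.0620043, 3.00479)–(0.0358, 0, 3.10739)  len=0.1199
  (v3,v0,v4) [+--] → (0.0358, 0.0620043, 0)–(0.0358, 0.9699, 0)  len=0.9079
  (v3,v4,v2) [+--] → (0.0358, 0.9699, 0)–(0.0358, 0.0620043, 3.00479)  len=3.1390
  (v6,v0,v7) [--+] → (0.0358, -0.0620043, 0)–(0.0358, -0.9699, 0)  len=0.9079
  (v6,v7,v2) [-+-] → (0.0358, -0.9699, 0)–(0.0358, -0.0620043, 3.00479)  len=3.1390
  (v7,v0,v1) [+-+] → (0.0358, -0.0620043, 0)–(0.0358, 0, 0)  len=0.0620
  (v7,v1,v2) [++-] → (0.0358, 0, 3.10739)–(0.0358, -0.0620043, 3.00479)  len=0.1199

Chained into 1 loop(s):
  loop 1: 8 segments, perimeter = 8.4575
Total perimeter = 8.457


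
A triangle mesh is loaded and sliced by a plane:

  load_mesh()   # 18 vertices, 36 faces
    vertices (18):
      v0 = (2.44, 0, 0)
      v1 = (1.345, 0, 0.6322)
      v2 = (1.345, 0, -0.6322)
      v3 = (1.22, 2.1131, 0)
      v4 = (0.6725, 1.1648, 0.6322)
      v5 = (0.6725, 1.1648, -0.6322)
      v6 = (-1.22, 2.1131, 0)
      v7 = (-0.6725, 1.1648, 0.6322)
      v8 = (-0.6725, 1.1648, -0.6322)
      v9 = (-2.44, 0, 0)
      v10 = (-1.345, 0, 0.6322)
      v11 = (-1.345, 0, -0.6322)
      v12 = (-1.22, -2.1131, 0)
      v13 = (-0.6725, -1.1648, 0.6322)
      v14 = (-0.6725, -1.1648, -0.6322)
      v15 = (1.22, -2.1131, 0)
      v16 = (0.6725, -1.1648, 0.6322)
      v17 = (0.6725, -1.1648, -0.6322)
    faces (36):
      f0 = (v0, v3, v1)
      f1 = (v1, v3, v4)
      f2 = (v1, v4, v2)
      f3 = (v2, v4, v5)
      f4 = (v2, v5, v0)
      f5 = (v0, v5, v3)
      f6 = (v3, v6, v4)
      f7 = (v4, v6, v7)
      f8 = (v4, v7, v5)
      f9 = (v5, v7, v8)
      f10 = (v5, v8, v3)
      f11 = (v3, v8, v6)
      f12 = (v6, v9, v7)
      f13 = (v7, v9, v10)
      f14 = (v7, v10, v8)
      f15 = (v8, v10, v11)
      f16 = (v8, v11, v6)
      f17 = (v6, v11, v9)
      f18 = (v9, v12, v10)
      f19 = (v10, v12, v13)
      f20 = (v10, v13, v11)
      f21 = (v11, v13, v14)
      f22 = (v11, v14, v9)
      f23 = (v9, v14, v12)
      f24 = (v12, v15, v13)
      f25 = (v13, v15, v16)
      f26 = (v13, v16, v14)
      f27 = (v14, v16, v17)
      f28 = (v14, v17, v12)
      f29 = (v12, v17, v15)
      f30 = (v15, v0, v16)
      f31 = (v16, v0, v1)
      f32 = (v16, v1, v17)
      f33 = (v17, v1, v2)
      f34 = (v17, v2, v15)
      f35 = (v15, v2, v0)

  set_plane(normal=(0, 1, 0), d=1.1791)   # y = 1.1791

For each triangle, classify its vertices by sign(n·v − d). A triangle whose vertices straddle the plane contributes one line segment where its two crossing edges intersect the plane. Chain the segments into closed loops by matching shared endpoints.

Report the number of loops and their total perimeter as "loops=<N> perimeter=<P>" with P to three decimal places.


Straddling triangles (10 of 36):
  (v0,v3,v1) [-+-] → (1.75925, 1.1791, 0)–(1.27525, 1.1791, 0.279435)  len=0.5589
  (v1,v3,v4) [-+-] → (1.27525, 1.1791, 0.279435)–(0.680756, 1.1791, 0.622667)  len=0.6865
  (v0,v5,v3) [--+] → (0.680756, 1.1791, -0.622667)–(1.75925, 1.1791, 0)  len=1.2453
  (v3,v6,v4) [++-] → (0.643962, 1.1791, 0.622667)–(0.680756, 1.1791, 0.622667)  len=0.0368
  (v4,v6,v7) [-+-] → (0.643962, 1.1791, 0.622667)–(-0.680756, 1.1791, 0.622667)  len=1.3247
  (v5,v8,v3) [--+] → (-0.643962, 1.1791, -0.622667)–(0.680756, 1.1791, -0.622667)  len=1.3247
  (v3,v8,v6) [+-+] → (-0.643962, 1.1791, -0.622667)–(-0.680756, 1.1791, -0.622667)  len=0.0368
  (v6,v9,v7) [+--] → (-1.75925, 1.1791, 0)–(-0.680756, 1.1791, 0.622667)  len=1.2453
  (v8,v11,v6) [--+] → (-1.27525, 1.1791, -0.279435)–(-0.680756, 1.1791, -0.622667)  len=0.6865
  (v6,v11,v9) [+--] → (-1.27525, 1.1791, -0.279435)–(-1.75925, 1.1791, 0)  len=0.5589

Chained into 1 loop(s):
  loop 1: 10 segments, perimeter = 7.7044
Total perimeter = 7.704

loops=1 perimeter=7.704


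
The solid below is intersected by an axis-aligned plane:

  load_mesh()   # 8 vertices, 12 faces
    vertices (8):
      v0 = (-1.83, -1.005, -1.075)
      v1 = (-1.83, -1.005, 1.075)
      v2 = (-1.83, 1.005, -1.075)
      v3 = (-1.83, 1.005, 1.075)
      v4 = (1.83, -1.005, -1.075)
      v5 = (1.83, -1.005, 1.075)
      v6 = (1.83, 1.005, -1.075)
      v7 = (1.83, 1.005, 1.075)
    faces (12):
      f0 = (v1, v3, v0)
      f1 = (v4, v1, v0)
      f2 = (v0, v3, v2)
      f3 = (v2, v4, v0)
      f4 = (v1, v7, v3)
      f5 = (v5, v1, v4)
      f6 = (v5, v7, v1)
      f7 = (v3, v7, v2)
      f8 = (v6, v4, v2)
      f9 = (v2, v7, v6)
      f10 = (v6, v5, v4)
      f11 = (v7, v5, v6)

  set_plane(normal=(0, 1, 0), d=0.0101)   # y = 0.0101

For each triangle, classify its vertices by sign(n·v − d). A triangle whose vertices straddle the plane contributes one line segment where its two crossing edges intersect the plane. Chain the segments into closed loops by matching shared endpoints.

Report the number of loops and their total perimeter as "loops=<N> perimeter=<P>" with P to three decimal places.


loops=1 perimeter=11.620

Straddling triangles (8 of 12):
  (v1,v3,v0) [-+-] → (-1.83, 0.0101, 1.075)–(-1.83, 0.0101, 0.0108035)  len=1.0642
  (v0,v3,v2) [-++] → (-1.83, 0.0101, 0.0108035)–(-1.83, 0.0101, -1.075)  len=1.0858
  (v2,v4,v0) [+--] → (-0.018391, 0.0101, -1.075)–(-1.83, 0.0101, -1.075)  len=1.8116
  (v1,v7,v3) [-++] → (0.018391, 0.0101, 1.075)–(-1.83, 0.0101, 1.075)  len=1.8484
  (v5,v7,v1) [-+-] → (1.83, 0.0101, 1.075)–(0.018391, 0.0101, 1.075)  len=1.8116
  (v6,v4,v2) [+-+] → (1.83, 0.0101, -1.075)–(-0.018391, 0.0101, -1.075)  len=1.8484
  (v6,v5,v4) [+--] → (1.83, 0.0101, -0.0108035)–(1.83, 0.0101, -1.075)  len=1.0642
  (v7,v5,v6) [+-+] → (1.83, 0.0101, 1.075)–(1.83, 0.0101, -0.0108035)  len=1.0858

Chained into 1 loop(s):
  loop 1: 8 segments, perimeter = 11.6200
Total perimeter = 11.620


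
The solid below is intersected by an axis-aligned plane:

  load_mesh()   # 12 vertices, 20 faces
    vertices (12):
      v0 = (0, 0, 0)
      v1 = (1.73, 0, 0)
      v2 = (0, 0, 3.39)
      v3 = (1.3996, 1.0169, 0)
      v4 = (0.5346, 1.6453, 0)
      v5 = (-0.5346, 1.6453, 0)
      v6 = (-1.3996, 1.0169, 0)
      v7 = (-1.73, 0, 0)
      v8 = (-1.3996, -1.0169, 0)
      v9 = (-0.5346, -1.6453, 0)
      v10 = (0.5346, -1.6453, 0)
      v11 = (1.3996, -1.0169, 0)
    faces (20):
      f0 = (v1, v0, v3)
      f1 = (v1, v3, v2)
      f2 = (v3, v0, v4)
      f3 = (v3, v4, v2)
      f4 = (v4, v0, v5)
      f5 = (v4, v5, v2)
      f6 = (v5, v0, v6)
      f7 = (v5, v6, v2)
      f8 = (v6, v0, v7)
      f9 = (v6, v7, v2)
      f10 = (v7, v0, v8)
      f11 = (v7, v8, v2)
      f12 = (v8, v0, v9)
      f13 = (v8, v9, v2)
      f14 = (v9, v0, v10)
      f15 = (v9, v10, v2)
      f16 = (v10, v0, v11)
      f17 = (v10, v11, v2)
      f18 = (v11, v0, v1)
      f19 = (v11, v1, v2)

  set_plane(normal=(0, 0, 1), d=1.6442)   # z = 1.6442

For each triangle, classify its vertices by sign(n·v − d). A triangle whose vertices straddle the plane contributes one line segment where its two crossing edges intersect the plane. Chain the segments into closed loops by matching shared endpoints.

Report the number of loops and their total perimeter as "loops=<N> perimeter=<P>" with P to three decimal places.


loops=1 perimeter=5.506

Straddling triangles (10 of 20):
  (v1,v3,v2) [--+] → (0.720773, 0.523689, 1.6442)–(0.890924, 0, 1.6442)  len=0.5506
  (v3,v4,v2) [--+] → (0.275311, 0.847305, 1.6442)–(0.720773, 0.523689, 1.6442)  len=0.5506
  (v4,v5,v2) [--+] → (-0.275311, 0.847305, 1.6442)–(0.275311, 0.847305, 1.6442)  len=0.5506
  (v5,v6,v2) [--+] → (-0.720773, 0.523689, 1.6442)–(-0.275311, 0.847305, 1.6442)  len=0.5506
  (v6,v7,v2) [--+] → (-0.890924, 0, 1.6442)–(-0.720773, 0.523689, 1.6442)  len=0.5506
  (v7,v8,v2) [--+] → (-0.720773, -0.523689, 1.6442)–(-0.890924, 0, 1.6442)  len=0.5506
  (v8,v9,v2) [--+] → (-0.275311, -0.847305, 1.6442)–(-0.720773, -0.523689, 1.6442)  len=0.5506
  (v9,v10,v2) [--+] → (0.275311, -0.847305, 1.6442)–(-0.275311, -0.847305, 1.6442)  len=0.5506
  (v10,v11,v2) [--+] → (0.720773, -0.523689, 1.6442)–(0.275311, -0.847305, 1.6442)  len=0.5506
  (v11,v1,v2) [--+] → (0.890924, 0, 1.6442)–(0.720773, -0.523689, 1.6442)  len=0.5506

Chained into 1 loop(s):
  loop 1: 10 segments, perimeter = 5.5062
Total perimeter = 5.506


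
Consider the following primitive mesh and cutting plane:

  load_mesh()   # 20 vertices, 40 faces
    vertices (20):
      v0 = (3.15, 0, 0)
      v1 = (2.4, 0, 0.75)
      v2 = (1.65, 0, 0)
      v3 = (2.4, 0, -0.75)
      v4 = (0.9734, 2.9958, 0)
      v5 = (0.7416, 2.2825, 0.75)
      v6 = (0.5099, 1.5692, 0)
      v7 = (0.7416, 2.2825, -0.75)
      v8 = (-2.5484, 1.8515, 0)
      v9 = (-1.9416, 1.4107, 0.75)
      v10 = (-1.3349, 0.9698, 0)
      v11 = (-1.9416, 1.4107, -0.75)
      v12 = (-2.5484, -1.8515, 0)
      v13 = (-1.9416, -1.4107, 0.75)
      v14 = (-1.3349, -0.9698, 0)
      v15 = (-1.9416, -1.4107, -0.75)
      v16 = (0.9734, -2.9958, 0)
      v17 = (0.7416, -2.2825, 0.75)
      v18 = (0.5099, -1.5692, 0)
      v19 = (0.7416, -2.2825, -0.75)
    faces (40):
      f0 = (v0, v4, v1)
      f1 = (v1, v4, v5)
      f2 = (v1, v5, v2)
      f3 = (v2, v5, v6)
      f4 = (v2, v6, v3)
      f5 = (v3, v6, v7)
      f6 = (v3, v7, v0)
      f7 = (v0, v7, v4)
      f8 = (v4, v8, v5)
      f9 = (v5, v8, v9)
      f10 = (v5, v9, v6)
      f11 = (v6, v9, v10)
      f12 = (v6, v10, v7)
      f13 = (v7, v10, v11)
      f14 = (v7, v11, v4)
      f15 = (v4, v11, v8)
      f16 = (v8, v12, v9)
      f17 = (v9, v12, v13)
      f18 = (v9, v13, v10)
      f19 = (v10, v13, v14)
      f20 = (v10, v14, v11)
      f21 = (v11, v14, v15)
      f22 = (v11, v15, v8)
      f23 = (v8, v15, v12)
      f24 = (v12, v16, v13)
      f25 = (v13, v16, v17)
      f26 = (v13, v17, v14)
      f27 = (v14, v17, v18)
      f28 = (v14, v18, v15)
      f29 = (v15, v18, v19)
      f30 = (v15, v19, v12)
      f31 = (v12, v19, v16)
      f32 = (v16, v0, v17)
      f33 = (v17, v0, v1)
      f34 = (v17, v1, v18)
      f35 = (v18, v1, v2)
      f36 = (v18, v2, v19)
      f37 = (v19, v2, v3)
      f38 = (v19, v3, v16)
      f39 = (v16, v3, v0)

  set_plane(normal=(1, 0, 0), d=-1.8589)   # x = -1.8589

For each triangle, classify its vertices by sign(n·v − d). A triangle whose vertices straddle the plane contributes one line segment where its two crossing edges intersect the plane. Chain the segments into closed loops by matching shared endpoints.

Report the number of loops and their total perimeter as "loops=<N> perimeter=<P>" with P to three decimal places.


Straddling triangles (18 of 40):
  (v4,v8,v5) [+-+] → (-1.8589, 2.07553, 0)–(-1.8589, 1.94183, 0.157181)  len=0.2064
  (v5,v8,v9) [+--] → (-1.8589, 1.94183, 0.157181)–(-1.8589, 1.43757, 0.75)  len=0.7783
  (v5,v9,v6) [+-+] → (-1.8589, 1.43757, 0.75)–(-1.8589, 1.41605, 0.724699)  len=0.0332
  (v6,v9,v10) [+-+] → (-1.8589, 1.41605, 0.724699)–(-1.8589, 1.3506, 0.647767)  len=0.1010
  (v7,v10,v11) [++-] → (-1.8589, 1.3506, -0.647767)–(-1.8589, 1.43757, -0.75)  len=0.1342
  (v7,v11,v4) [+-+] → (-1.8589, 1.43757, -0.75)–(-1.8589, 1.45567, -0.728722)  len=0.0279
  (v4,v11,v8) [+--] → (-1.8589, 1.45567, -0.728722)–(-1.8589, 2.07553, 0)  len=0.9567
  (v9,v13,v10) [--+] → (-1.8589, -1.08621, 0.647767)–(-1.8589, 1.3506, 0.647767)  len=2.4368
  (v10,v13,v14) [+-+] → (-1.8589, -1.08621, 0.647767)–(-1.8589, -1.3506, 0.647767)  len=0.2644
  (v10,v14,v11) [++-] → (-1.8589, 1.08621, -0.647767)–(-1.8589, 1.3506, -0.647767)  len=0.2644
  (v11,v14,v15) [-+-] → (-1.8589, 1.08621, -0.647767)–(-1.8589, -1.3506, -0.647767)  len=2.4368
  (v12,v16,v13) [-+-] → (-1.8589, -2.07553, 0)–(-1.8589, -1.45567, 0.728722)  len=0.9567
  (v13,v16,v17) [-++] → (-1.8589, -1.45567, 0.728722)–(-1.8589, -1.43757, 0.75)  len=0.0279
  (v13,v17,v14) [-++] → (-1.8589, -1.43757, 0.75)–(-1.8589, -1.3506, 0.647767)  len=0.1342
  (v14,v18,v15) [++-] → (-1.8589, -1.41605, -0.724699)–(-1.8589, -1.3506, -0.647767)  len=0.1010
  (v15,v18,v19) [-++] → (-1.8589, -1.41605, -0.724699)–(-1.8589, -1.43757, -0.75)  len=0.0332
  (v15,v19,v12) [-+-] → (-1.8589, -1.43757, -0.75)–(-1.8589, -1.94183, -0.157181)  len=0.7783
  (v12,v19,v16) [-++] → (-1.8589, -1.94183, -0.157181)–(-1.8589, -2.07553, 0)  len=0.2064

Chained into 1 loop(s):
  loop 1: 18 segments, perimeter = 9.8778
Total perimeter = 9.878

loops=1 perimeter=9.878


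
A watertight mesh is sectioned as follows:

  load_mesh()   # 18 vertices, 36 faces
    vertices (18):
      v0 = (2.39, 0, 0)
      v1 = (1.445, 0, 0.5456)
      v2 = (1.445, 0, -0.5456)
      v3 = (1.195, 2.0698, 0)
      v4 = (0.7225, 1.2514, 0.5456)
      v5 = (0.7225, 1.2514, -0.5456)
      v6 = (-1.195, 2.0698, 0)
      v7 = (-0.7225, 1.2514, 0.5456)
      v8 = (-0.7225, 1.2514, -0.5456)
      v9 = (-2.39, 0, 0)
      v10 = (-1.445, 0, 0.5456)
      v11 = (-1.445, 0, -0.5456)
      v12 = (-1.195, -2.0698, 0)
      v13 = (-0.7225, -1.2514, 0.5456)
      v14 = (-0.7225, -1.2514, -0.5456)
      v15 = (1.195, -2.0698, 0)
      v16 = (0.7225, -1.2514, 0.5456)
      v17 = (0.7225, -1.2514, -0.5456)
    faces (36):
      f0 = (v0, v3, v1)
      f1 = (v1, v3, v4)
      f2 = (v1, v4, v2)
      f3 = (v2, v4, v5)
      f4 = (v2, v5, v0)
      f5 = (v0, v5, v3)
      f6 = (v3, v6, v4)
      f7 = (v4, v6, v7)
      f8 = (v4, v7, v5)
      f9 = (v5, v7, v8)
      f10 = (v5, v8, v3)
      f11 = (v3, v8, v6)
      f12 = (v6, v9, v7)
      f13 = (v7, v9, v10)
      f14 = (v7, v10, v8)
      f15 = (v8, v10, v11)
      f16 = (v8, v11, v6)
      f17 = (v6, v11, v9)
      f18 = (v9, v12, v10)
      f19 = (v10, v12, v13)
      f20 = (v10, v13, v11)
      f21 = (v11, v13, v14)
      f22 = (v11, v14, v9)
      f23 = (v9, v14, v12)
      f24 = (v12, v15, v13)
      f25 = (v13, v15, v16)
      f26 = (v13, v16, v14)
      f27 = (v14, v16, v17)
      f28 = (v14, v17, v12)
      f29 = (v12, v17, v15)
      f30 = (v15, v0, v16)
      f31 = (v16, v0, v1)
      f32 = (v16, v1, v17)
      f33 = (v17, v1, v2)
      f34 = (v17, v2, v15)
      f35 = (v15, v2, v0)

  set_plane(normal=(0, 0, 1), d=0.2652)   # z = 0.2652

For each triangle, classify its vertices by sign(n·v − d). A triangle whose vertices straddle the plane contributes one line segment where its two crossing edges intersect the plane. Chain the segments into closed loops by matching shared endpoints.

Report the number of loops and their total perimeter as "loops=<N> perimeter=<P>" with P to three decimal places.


loops=2 perimeter=20.254

Straddling triangles (24 of 36):
  (v0,v3,v1) [--+] → (1.31652, 1.06373, 0.2652)–(1.93066, 0, 0.2652)  len=1.2283
  (v1,v3,v4) [+-+] → (1.31652, 1.06373, 0.2652)–(0.965332, 1.672, 0.2652)  len=0.7024
  (v1,v4,v2) [++-] → (0.908157, 0.929834, 0.2652)–(1.445, 0, 0.2652)  len=1.0737
  (v2,v4,v5) [-+-] → (0.908157, 0.929834, 0.2652)–(0.7225, 1.2514, 0.2652)  len=0.3713
  (v3,v6,v4) [--+] → (-0.26296, 1.672, 0.2652)–(0.965332, 1.672, 0.2652)  len=1.2283
  (v4,v6,v7) [+-+] → (-0.26296, 1.672, 0.2652)–(-0.965332, 1.672, 0.2652)  len=0.7024
  (v4,v7,v5) [++-] → (-0.351186, 1.2514, 0.2652)–(0.7225, 1.2514, 0.2652)  len=1.0737
  (v5,v7,v8) [-+-] → (-0.351186, 1.2514, 0.2652)–(-0.7225, 1.2514, 0.2652)  len=0.3713
  (v6,v9,v7) [--+] → (-1.57948, 0.608268, 0.2652)–(-0.965332, 1.672, 0.2652)  len=1.2283
  (v7,v9,v10) [+-+] → (-1.57948, 0.608268, 0.2652)–(-1.93066, 0, 0.2652)  len=0.7024
  (v7,v10,v8) [++-] → (-1.25934, 0.321566, 0.2652)–(-0.7225, 1.2514, 0.2652)  len=1.0737
  (v8,v10,v11) [-+-] → (-1.25934, 0.321566, 0.2652)–(-1.445, 0, 0.2652)  len=0.3713
  (v9,v12,v10) [--+] → (-1.31652, -1.06373, 0.2652)–(-1.93066, 0, 0.2652)  len=1.2283
  (v10,v12,v13) [+-+] → (-1.31652, -1.06373, 0.2652)–(-0.965332, -1.672, 0.2652)  len=0.7024
  (v10,v13,v11) [++-] → (-0.908157, -0.929834, 0.2652)–(-1.445, 0, 0.2652)  len=1.0737
  (v11,v13,v14) [-+-] → (-0.908157, -0.929834, 0.2652)–(-0.7225, -1.2514, 0.2652)  len=0.3713
  (v12,v15,v13) [--+] → (0.26296, -1.672, 0.2652)–(-0.965332, -1.672, 0.2652)  len=1.2283
  (v13,v15,v16) [+-+] → (0.26296, -1.672, 0.2652)–(0.965332, -1.672, 0.2652)  len=0.7024
  (v13,v16,v14) [++-] → (0.351186, -1.2514, 0.2652)–(-0.7225, -1.2514, 0.2652)  len=1.0737
  (v14,v16,v17) [-+-] → (0.351186, -1.2514, 0.2652)–(0.7225, -1.2514, 0.2652)  len=0.3713
  (v15,v0,v16) [--+] → (1.57948, -0.608268, 0.2652)–(0.965332, -1.672, 0.2652)  len=1.2283
  (v16,v0,v1) [+-+] → (1.57948, -0.608268, 0.2652)–(1.93066, 0, 0.2652)  len=0.7024
  (v16,v1,v17) [++-] → (1.25934, -0.321566, 0.2652)–(0.7225, -1.2514, 0.2652)  len=1.0737
  (v17,v1,v2) [-+-] → (1.25934, -0.321566, 0.2652)–(1.445, 0, 0.2652)  len=0.3713

Chained into 2 loop(s):
  loop 1: 12 segments, perimeter = 11.5840
  loop 2: 12 segments, perimeter = 8.6700
Total perimeter = 20.254
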